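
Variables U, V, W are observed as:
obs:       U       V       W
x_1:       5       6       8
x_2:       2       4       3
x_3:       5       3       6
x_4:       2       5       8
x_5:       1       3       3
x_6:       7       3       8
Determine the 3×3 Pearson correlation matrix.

Step 1 — column means:
  mean(U) = (5 + 2 + 5 + 2 + 1 + 7) / 6 = 22/6 = 3.6667
  mean(V) = (6 + 4 + 3 + 5 + 3 + 3) / 6 = 24/6 = 4
  mean(W) = (8 + 3 + 6 + 8 + 3 + 8) / 6 = 36/6 = 6

Step 2 — sample variances and covariances s[i,j] = (1/(n-1)) · Σ_k (x_{k,i} - mean_i) · (x_{k,j} - mean_j), with n-1 = 5:
  s[U,U] = ((1.3333)·(1.3333) + (-1.6667)·(-1.6667) + (1.3333)·(1.3333) + (-1.6667)·(-1.6667) + (-2.6667)·(-2.6667) + (3.3333)·(3.3333)) / 5 = 27.3333/5 = 5.4667
  s[U,V] = ((1.3333)·(2) + (-1.6667)·(0) + (1.3333)·(-1) + (-1.6667)·(1) + (-2.6667)·(-1) + (3.3333)·(-1)) / 5 = -1/5 = -0.2
  s[U,W] = ((1.3333)·(2) + (-1.6667)·(-3) + (1.3333)·(0) + (-1.6667)·(2) + (-2.6667)·(-3) + (3.3333)·(2)) / 5 = 19/5 = 3.8
  s[V,V] = ((2)·(2) + (0)·(0) + (-1)·(-1) + (1)·(1) + (-1)·(-1) + (-1)·(-1)) / 5 = 8/5 = 1.6
  s[V,W] = ((2)·(2) + (0)·(-3) + (-1)·(0) + (1)·(2) + (-1)·(-3) + (-1)·(2)) / 5 = 7/5 = 1.4
  s[W,W] = ((2)·(2) + (-3)·(-3) + (0)·(0) + (2)·(2) + (-3)·(-3) + (2)·(2)) / 5 = 30/5 = 6
  Sample standard deviations s_i = √(s[i,i]):
  s(U) = √(5.4667) = 2.3381
  s(V) = √(1.6) = 1.2649
  s(W) = √(6) = 2.4495

Step 3 — r_{ij} = s_{ij} / (s_i · s_j):
  r[U,U] = 1 (diagonal).
  r[U,V] = -0.2 / (2.3381 · 1.2649) = -0.2 / 2.9575 = -0.0676
  r[U,W] = 3.8 / (2.3381 · 2.4495) = 3.8 / 5.7271 = 0.6635
  r[V,V] = 1 (diagonal).
  r[V,W] = 1.4 / (1.2649 · 2.4495) = 1.4 / 3.0984 = 0.4518
  r[W,W] = 1 (diagonal).

R is symmetric with unit diagonal. Assembling:

R = [[1, -0.0676, 0.6635],
 [-0.0676, 1, 0.4518],
 [0.6635, 0.4518, 1]]


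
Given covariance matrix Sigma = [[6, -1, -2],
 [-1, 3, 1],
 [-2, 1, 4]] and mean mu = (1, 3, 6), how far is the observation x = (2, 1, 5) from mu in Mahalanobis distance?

Step 1 — centre the observation: (x - mu) = (1, -2, -1).

Step 2 — invert Sigma (cofactor / det for 3×3, or solve directly):
  Sigma^{-1} = [[0.2037, 0.037, 0.0926],
 [0.037, 0.3704, -0.0741],
 [0.0926, -0.0741, 0.3148]].

Step 3 — form the quadratic (x - mu)^T · Sigma^{-1} · (x - mu):
  Sigma^{-1} · (x - mu) = (0.037, -0.6296, -0.0741).
  (x - mu)^T · [Sigma^{-1} · (x - mu)] = (1)·(0.037) + (-2)·(-0.6296) + (-1)·(-0.0741) = 1.3704.

Step 4 — take square root: d = √(1.3704) ≈ 1.1706.

d(x, mu) = √(1.3704) ≈ 1.1706


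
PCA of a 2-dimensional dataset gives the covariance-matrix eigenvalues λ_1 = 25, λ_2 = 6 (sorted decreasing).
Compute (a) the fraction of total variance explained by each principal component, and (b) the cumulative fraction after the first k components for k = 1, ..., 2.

Step 1 — total variance = trace(Sigma) = Σ λ_i = 25 + 6 = 31.

Step 2 — fraction explained by component i = λ_i / Σ λ:
  PC1: 25/31 = 0.8065
  PC2: 6/31 = 0.1935

Step 3 — cumulative fraction after k components = (λ_1 + ... + λ_k) / Σ λ:
  k = 1: 25/31 = 0.8065
  k = 2: (25 + 6)/31 = 31/31 = 1

Summary (fraction, with percent):

explained: PC1 0.8065 (80.65%), PC2 0.1935 (19.35%);  cumulative: 0.8065, 1


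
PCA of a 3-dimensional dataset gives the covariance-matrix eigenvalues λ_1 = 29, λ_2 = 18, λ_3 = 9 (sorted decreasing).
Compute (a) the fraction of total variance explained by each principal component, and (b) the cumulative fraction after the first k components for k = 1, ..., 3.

Step 1 — total variance = trace(Sigma) = Σ λ_i = 29 + 18 + 9 = 56.

Step 2 — fraction explained by component i = λ_i / Σ λ:
  PC1: 29/56 = 0.5179
  PC2: 18/56 = 0.3214
  PC3: 9/56 = 0.1607

Step 3 — cumulative fraction after k components = (λ_1 + ... + λ_k) / Σ λ:
  k = 1: 29/56 = 0.5179
  k = 2: (29 + 18)/56 = 47/56 = 0.8393
  k = 3: (29 + 18 + 9)/56 = 56/56 = 1

Summary (fraction, with percent):

explained: PC1 0.5179 (51.79%), PC2 0.3214 (32.14%), PC3 0.1607 (16.07%);  cumulative: 0.5179, 0.8393, 1


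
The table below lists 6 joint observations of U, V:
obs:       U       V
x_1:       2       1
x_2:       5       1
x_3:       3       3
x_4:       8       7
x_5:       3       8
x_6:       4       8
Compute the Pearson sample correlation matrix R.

Step 1 — column means:
  mean(U) = (2 + 5 + 3 + 8 + 3 + 4) / 6 = 25/6 = 4.1667
  mean(V) = (1 + 1 + 3 + 7 + 8 + 8) / 6 = 28/6 = 4.6667

Step 2 — sample variances and covariances s[i,j] = (1/(n-1)) · Σ_k (x_{k,i} - mean_i) · (x_{k,j} - mean_j), with n-1 = 5:
  s[U,U] = ((-2.1667)·(-2.1667) + (0.8333)·(0.8333) + (-1.1667)·(-1.1667) + (3.8333)·(3.8333) + (-1.1667)·(-1.1667) + (-0.1667)·(-0.1667)) / 5 = 22.8333/5 = 4.5667
  s[U,V] = ((-2.1667)·(-3.6667) + (0.8333)·(-3.6667) + (-1.1667)·(-1.6667) + (3.8333)·(2.3333) + (-1.1667)·(3.3333) + (-0.1667)·(3.3333)) / 5 = 11.3333/5 = 2.2667
  s[V,V] = ((-3.6667)·(-3.6667) + (-3.6667)·(-3.6667) + (-1.6667)·(-1.6667) + (2.3333)·(2.3333) + (3.3333)·(3.3333) + (3.3333)·(3.3333)) / 5 = 57.3333/5 = 11.4667
  Sample standard deviations s_i = √(s[i,i]):
  s(U) = √(4.5667) = 2.137
  s(V) = √(11.4667) = 3.3862

Step 3 — r_{ij} = s_{ij} / (s_i · s_j):
  r[U,U] = 1 (diagonal).
  r[U,V] = 2.2667 / (2.137 · 3.3862) = 2.2667 / 7.2363 = 0.3132
  r[V,V] = 1 (diagonal).

R is symmetric with unit diagonal. Assembling:

R = [[1, 0.3132],
 [0.3132, 1]]


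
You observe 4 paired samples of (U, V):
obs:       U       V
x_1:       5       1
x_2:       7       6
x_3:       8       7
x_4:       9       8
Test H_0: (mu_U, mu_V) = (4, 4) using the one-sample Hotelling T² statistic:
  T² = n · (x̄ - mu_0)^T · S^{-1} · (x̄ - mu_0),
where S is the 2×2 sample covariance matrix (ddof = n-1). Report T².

Step 1 — sample mean vector:
  mean(U) = (5 + 7 + 8 + 9) / 4 = 29/4 = 7.25
  mean(V) = (1 + 6 + 7 + 8) / 4 = 22/4 = 5.5
  x̄ = (7.25, 5.5),  deviation x̄ - mu_0 = (7.25, 5.5) - (4, 4) = (3.25, 1.5).

Step 2 — sample covariance matrix, S[i,j] = (1/(n-1)) · Σ_k (x_{k,i} - mean_i) · (x_{k,j} - mean_j), divisor n-1 = 3:
  S[U,U] = ((-2.25)·(-2.25) + (-0.25)·(-0.25) + (0.75)·(0.75) + (1.75)·(1.75)) / 3 = 8.75/3 = 2.9167
  S[U,V] = ((-2.25)·(-4.5) + (-0.25)·(0.5) + (0.75)·(1.5) + (1.75)·(2.5)) / 3 = 15.5/3 = 5.1667
  S[V,V] = ((-4.5)·(-4.5) + (0.5)·(0.5) + (1.5)·(1.5) + (2.5)·(2.5)) / 3 = 29/3 = 9.6667
  S = [[2.9167, 5.1667],
 [5.1667, 9.6667]].

Step 3 — invert S. det(S) = 2.9167·9.6667 - (5.1667)² = 1.5.
  S^{-1} = (1/det) · [[d, -b], [-b, a]] = [[6.4444, -3.4444],
 [-3.4444, 1.9444]].

Step 4 — quadratic form (x̄ - mu_0)^T · S^{-1} · (x̄ - mu_0):
  S^{-1} · (x̄ - mu_0) = (15.7778, -8.2778),
  (x̄ - mu_0)^T · [...] = (3.25)·(15.7778) + (1.5)·(-8.2778) = 38.8611.

Step 5 — scale by n: T² = 4 · 38.8611 = 155.4444.

T² ≈ 155.4444


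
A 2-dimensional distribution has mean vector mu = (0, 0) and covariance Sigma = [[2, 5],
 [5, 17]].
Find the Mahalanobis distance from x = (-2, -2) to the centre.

Step 1 — centre the observation: (x - mu) = (-2, -2).

Step 2 — invert Sigma. det(Sigma) = 2·17 - (5)² = 9.
  Sigma^{-1} = (1/det) · [[d, -b], [-b, a]] = [[1.8889, -0.5556],
 [-0.5556, 0.2222]].

Step 3 — form the quadratic (x - mu)^T · Sigma^{-1} · (x - mu):
  Sigma^{-1} · (x - mu) = (-2.6667, 0.6667).
  (x - mu)^T · [Sigma^{-1} · (x - mu)] = (-2)·(-2.6667) + (-2)·(0.6667) = 4.

Step 4 — take square root: d = √(4) ≈ 2.

d(x, mu) = √(4) ≈ 2


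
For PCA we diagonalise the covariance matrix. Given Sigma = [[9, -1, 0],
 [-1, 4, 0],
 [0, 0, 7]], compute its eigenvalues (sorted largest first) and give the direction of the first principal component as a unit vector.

Step 1 — characteristic polynomial p(λ) = det(λI - Sigma) = λ³ - tr·λ² + c_1·λ - det, where tr = trace, c_1 = sum of the principal 2×2 minors, det = det(Sigma):
  tr = 9 + 4 + 7 = 20,
  c_1 = (9·4 - (-1)²) + (9·7 - (0)²) + (4·7 - (0)²) = 35 + 63 + 28 = 126,
  det = 9·(4·7 - (0)²) - (-1)·((-1)·7 - (0)·(0)) + (0)·((-1)·(0) - 4·(0)) = 9·(28) - (-1)·(-7) + (0)·(0) = 245.
  So p(λ) = λ³ - 20λ² + 126λ - 245.
Step 2 — look for an integer root (rational root theorem: any rational root is an integer divisor of 245). Testing λ = 7:
  p(7) = 343 - 980 + 882 - 245 = 0  ✓
  Dividing out (λ - 7): p(λ) = (λ - 7)(λ² - 13λ + 35).
Step 3 — remaining eigenvalues from the quadratic λ² - 13λ + 35 = 0:
  Δ = 13² - 4·35 = 169 - 140 = 29,  λ = (13 ± √29)/2 = (13 ± 5.3852)/2 ≈ 9.1926 or 3.8074.
  Sorted: λ_1 = 9.1926,  λ_2 = 7,  λ_3 = 3.8074  (check: sum = 20 = tr ✓).

Step 4 — unit eigenvector for λ_1 ≈ 9.1926: v spans the null space of (Sigma - λ_1 I), whose rows are
  r_1 = (-0.1926, -1, 0),  r_2 = (-1, -5.1926, 0),  r_3 = (0, 0, -2.1926).
  v is orthogonal to every row, so take v ∝ r_1 × r_3 = ((-1)·(-2.1926) - (0)·(0), (0)·(0) - (-0.1926)·(-2.1926), (-0.1926)·(0) - (-1)·(0)) ≈ (2.1926, -0.4223, 0).
  Let u = (2.1926, -0.4223, 0).
  ||u|| = √((2.1926)² + (-0.4223)² + (0)²) = √(4.9857) ≈ 2.2329,  v_1 = u/||u|| ≈ (0.982, -0.1891, 0) (||v_1|| = 1).

λ_1 = 9.1926,  λ_2 = 7,  λ_3 = 3.8074;  v_1 ≈ (0.982, -0.1891, 0)


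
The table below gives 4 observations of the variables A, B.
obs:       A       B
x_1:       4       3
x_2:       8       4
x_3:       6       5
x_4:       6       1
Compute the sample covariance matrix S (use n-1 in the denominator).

Step 1 — column means:
  mean(A) = (4 + 8 + 6 + 6) / 4 = 24/4 = 6
  mean(B) = (3 + 4 + 5 + 1) / 4 = 13/4 = 3.25

Step 2 — sample covariance S[i,j] = (1/(n-1)) · Σ_k (x_{k,i} - mean_i) · (x_{k,j} - mean_j), with n-1 = 3.
  S[A,A] = ((-2)·(-2) + (2)·(2) + (0)·(0) + (0)·(0)) / 3 = 8/3 = 2.6667
  S[A,B] = ((-2)·(-0.25) + (2)·(0.75) + (0)·(1.75) + (0)·(-2.25)) / 3 = 2/3 = 0.6667
  S[B,B] = ((-0.25)·(-0.25) + (0.75)·(0.75) + (1.75)·(1.75) + (-2.25)·(-2.25)) / 3 = 8.75/3 = 2.9167

S is symmetric (S[j,i] = S[i,j]). Assembling:

S = [[2.6667, 0.6667],
 [0.6667, 2.9167]]


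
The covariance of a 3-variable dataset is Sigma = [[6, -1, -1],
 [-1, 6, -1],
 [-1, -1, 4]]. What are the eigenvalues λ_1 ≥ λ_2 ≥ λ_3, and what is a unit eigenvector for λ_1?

Step 1 — characteristic polynomial p(λ) = det(λI - Sigma) = λ³ - tr·λ² + c_1·λ - det, where tr = trace, c_1 = sum of the principal 2×2 minors, det = det(Sigma):
  tr = 6 + 6 + 4 = 16,
  c_1 = (6·6 - (-1)²) + (6·4 - (-1)²) + (6·4 - (-1)²) = 35 + 23 + 23 = 81,
  det = 6·(6·4 - (-1)²) - (-1)·((-1)·4 - (-1)·(-1)) + (-1)·((-1)·(-1) - 6·(-1)) = 6·(23) - (-1)·(-5) + (-1)·(7) = 126.
  So p(λ) = λ³ - 16λ² + 81λ - 126.
Step 2 — look for an integer root (rational root theorem: any rational root is an integer divisor of 126). Testing λ = 3:
  p(3) = 27 - 144 + 243 - 126 = 0  ✓
  Dividing out (λ - 3): p(λ) = (λ - 3)(λ² - 13λ + 42).
Step 3 — remaining eigenvalues from the quadratic λ² - 13λ + 42 = 0:
  Δ = 13² - 4·42 = 169 - 168 = 1,  λ = (13 ± √1)/2 = (13 ± 1)/2 = 7 or 6.
  Sorted: λ_1 = 7,  λ_2 = 6,  λ_3 = 3  (check: sum = 16 = tr ✓).

Step 4 — unit eigenvector for λ_1 = 7: v spans the null space of (Sigma - λ_1 I), whose rows are
  r_1 = (-1, -1, -1),  r_2 = (-1, -1, -1),  r_3 = (-1, -1, -3).
  v is orthogonal to every row, so take v ∝ r_1 × r_3 = ((-1)·(-3) - (-1)·(-1), (-1)·(-1) - (-1)·(-3), (-1)·(-1) - (-1)·(-1)) = (2, -2, 0).
  Rescale (divide by 2): u = (1, -1, 0).
  ||u|| = √((1)² + (-1)² + (0)²) = √(2) ≈ 1.4142,  v_1 = u/||u|| ≈ (0.7071, -0.7071, 0) (||v_1|| = 1).

λ_1 = 7,  λ_2 = 6,  λ_3 = 3;  v_1 ≈ (0.7071, -0.7071, 0)


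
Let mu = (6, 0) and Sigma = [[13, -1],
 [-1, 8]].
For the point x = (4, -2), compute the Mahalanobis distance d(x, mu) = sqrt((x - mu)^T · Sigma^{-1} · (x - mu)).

Step 1 — centre the observation: (x - mu) = (-2, -2).

Step 2 — invert Sigma. det(Sigma) = 13·8 - (-1)² = 103.
  Sigma^{-1} = (1/det) · [[d, -b], [-b, a]] = [[0.0777, 0.0097],
 [0.0097, 0.1262]].

Step 3 — form the quadratic (x - mu)^T · Sigma^{-1} · (x - mu):
  Sigma^{-1} · (x - mu) = (-0.1748, -0.2718).
  (x - mu)^T · [Sigma^{-1} · (x - mu)] = (-2)·(-0.1748) + (-2)·(-0.2718) = 0.8932.

Step 4 — take square root: d = √(0.8932) ≈ 0.9451.

d(x, mu) = √(0.8932) ≈ 0.9451


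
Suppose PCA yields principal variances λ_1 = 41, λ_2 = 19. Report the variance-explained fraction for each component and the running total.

Step 1 — total variance = trace(Sigma) = Σ λ_i = 41 + 19 = 60.

Step 2 — fraction explained by component i = λ_i / Σ λ:
  PC1: 41/60 = 0.6833
  PC2: 19/60 = 0.3167

Step 3 — cumulative fraction after k components = (λ_1 + ... + λ_k) / Σ λ:
  k = 1: 41/60 = 0.6833
  k = 2: (41 + 19)/60 = 60/60 = 1

Summary (fraction, with percent):

explained: PC1 0.6833 (68.33%), PC2 0.3167 (31.67%);  cumulative: 0.6833, 1


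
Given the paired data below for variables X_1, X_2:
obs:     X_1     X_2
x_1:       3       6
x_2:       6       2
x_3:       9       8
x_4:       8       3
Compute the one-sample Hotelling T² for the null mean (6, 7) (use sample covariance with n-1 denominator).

Step 1 — sample mean vector:
  mean(X_1) = (3 + 6 + 9 + 8) / 4 = 26/4 = 6.5
  mean(X_2) = (6 + 2 + 8 + 3) / 4 = 19/4 = 4.75
  x̄ = (6.5, 4.75),  deviation x̄ - mu_0 = (6.5, 4.75) - (6, 7) = (0.5, -2.25).

Step 2 — sample covariance matrix, S[i,j] = (1/(n-1)) · Σ_k (x_{k,i} - mean_i) · (x_{k,j} - mean_j), divisor n-1 = 3:
  S[X_1,X_1] = ((-3.5)·(-3.5) + (-0.5)·(-0.5) + (2.5)·(2.5) + (1.5)·(1.5)) / 3 = 21/3 = 7
  S[X_1,X_2] = ((-3.5)·(1.25) + (-0.5)·(-2.75) + (2.5)·(3.25) + (1.5)·(-1.75)) / 3 = 2.5/3 = 0.8333
  S[X_2,X_2] = ((1.25)·(1.25) + (-2.75)·(-2.75) + (3.25)·(3.25) + (-1.75)·(-1.75)) / 3 = 22.75/3 = 7.5833
  S = [[7, 0.8333],
 [0.8333, 7.5833]].

Step 3 — invert S. det(S) = 7·7.5833 - (0.8333)² = 52.3889.
  S^{-1} = (1/det) · [[d, -b], [-b, a]] = [[0.1448, -0.0159],
 [-0.0159, 0.1336]].

Step 4 — quadratic form (x̄ - mu_0)^T · S^{-1} · (x̄ - mu_0):
  S^{-1} · (x̄ - mu_0) = (0.1082, -0.3086),
  (x̄ - mu_0)^T · [...] = (0.5)·(0.1082) + (-2.25)·(-0.3086) = 0.7484.

Step 5 — scale by n: T² = 4 · 0.7484 = 2.9936.

T² ≈ 2.9936


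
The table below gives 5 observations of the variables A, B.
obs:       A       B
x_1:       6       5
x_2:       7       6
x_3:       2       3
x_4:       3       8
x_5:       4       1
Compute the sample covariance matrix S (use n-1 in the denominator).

Step 1 — column means:
  mean(A) = (6 + 7 + 2 + 3 + 4) / 5 = 22/5 = 4.4
  mean(B) = (5 + 6 + 3 + 8 + 1) / 5 = 23/5 = 4.6

Step 2 — sample covariance S[i,j] = (1/(n-1)) · Σ_k (x_{k,i} - mean_i) · (x_{k,j} - mean_j), with n-1 = 4.
  S[A,A] = ((1.6)·(1.6) + (2.6)·(2.6) + (-2.4)·(-2.4) + (-1.4)·(-1.4) + (-0.4)·(-0.4)) / 4 = 17.2/4 = 4.3
  S[A,B] = ((1.6)·(0.4) + (2.6)·(1.4) + (-2.4)·(-1.6) + (-1.4)·(3.4) + (-0.4)·(-3.6)) / 4 = 4.8/4 = 1.2
  S[B,B] = ((0.4)·(0.4) + (1.4)·(1.4) + (-1.6)·(-1.6) + (3.4)·(3.4) + (-3.6)·(-3.6)) / 4 = 29.2/4 = 7.3

S is symmetric (S[j,i] = S[i,j]). Assembling:

S = [[4.3, 1.2],
 [1.2, 7.3]]


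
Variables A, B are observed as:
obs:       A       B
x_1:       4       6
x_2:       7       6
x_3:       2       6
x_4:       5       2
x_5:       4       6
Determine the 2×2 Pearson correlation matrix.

Step 1 — column means:
  mean(A) = (4 + 7 + 2 + 5 + 4) / 5 = 22/5 = 4.4
  mean(B) = (6 + 6 + 6 + 2 + 6) / 5 = 26/5 = 5.2

Step 2 — sample variances and covariances s[i,j] = (1/(n-1)) · Σ_k (x_{k,i} - mean_i) · (x_{k,j} - mean_j), with n-1 = 4:
  s[A,A] = ((-0.4)·(-0.4) + (2.6)·(2.6) + (-2.4)·(-2.4) + (0.6)·(0.6) + (-0.4)·(-0.4)) / 4 = 13.2/4 = 3.3
  s[A,B] = ((-0.4)·(0.8) + (2.6)·(0.8) + (-2.4)·(0.8) + (0.6)·(-3.2) + (-0.4)·(0.8)) / 4 = -2.4/4 = -0.6
  s[B,B] = ((0.8)·(0.8) + (0.8)·(0.8) + (0.8)·(0.8) + (-3.2)·(-3.2) + (0.8)·(0.8)) / 4 = 12.8/4 = 3.2
  Sample standard deviations s_i = √(s[i,i]):
  s(A) = √(3.3) = 1.8166
  s(B) = √(3.2) = 1.7889

Step 3 — r_{ij} = s_{ij} / (s_i · s_j):
  r[A,A] = 1 (diagonal).
  r[A,B] = -0.6 / (1.8166 · 1.7889) = -0.6 / 3.2496 = -0.1846
  r[B,B] = 1 (diagonal).

R is symmetric with unit diagonal. Assembling:

R = [[1, -0.1846],
 [-0.1846, 1]]


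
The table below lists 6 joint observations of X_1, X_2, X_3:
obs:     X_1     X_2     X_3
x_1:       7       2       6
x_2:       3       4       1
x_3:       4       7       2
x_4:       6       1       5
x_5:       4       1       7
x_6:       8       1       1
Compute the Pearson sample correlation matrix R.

Step 1 — column means:
  mean(X_1) = (7 + 3 + 4 + 6 + 4 + 8) / 6 = 32/6 = 5.3333
  mean(X_2) = (2 + 4 + 7 + 1 + 1 + 1) / 6 = 16/6 = 2.6667
  mean(X_3) = (6 + 1 + 2 + 5 + 7 + 1) / 6 = 22/6 = 3.6667

Step 2 — sample variances and covariances s[i,j] = (1/(n-1)) · Σ_k (x_{k,i} - mean_i) · (x_{k,j} - mean_j), with n-1 = 5:
  s[X_1,X_1] = ((1.6667)·(1.6667) + (-2.3333)·(-2.3333) + (-1.3333)·(-1.3333) + (0.6667)·(0.6667) + (-1.3333)·(-1.3333) + (2.6667)·(2.6667)) / 5 = 19.3333/5 = 3.8667
  s[X_1,X_2] = ((1.6667)·(-0.6667) + (-2.3333)·(1.3333) + (-1.3333)·(4.3333) + (0.6667)·(-1.6667) + (-1.3333)·(-1.6667) + (2.6667)·(-1.6667)) / 5 = -13.3333/5 = -2.6667
  s[X_1,X_3] = ((1.6667)·(2.3333) + (-2.3333)·(-2.6667) + (-1.3333)·(-1.6667) + (0.6667)·(1.3333) + (-1.3333)·(3.3333) + (2.6667)·(-2.6667)) / 5 = 1.6667/5 = 0.3333
  s[X_2,X_2] = ((-0.6667)·(-0.6667) + (1.3333)·(1.3333) + (4.3333)·(4.3333) + (-1.6667)·(-1.6667) + (-1.6667)·(-1.6667) + (-1.6667)·(-1.6667)) / 5 = 29.3333/5 = 5.8667
  s[X_2,X_3] = ((-0.6667)·(2.3333) + (1.3333)·(-2.6667) + (4.3333)·(-1.6667) + (-1.6667)·(1.3333) + (-1.6667)·(3.3333) + (-1.6667)·(-2.6667)) / 5 = -15.6667/5 = -3.1333
  s[X_3,X_3] = ((2.3333)·(2.3333) + (-2.6667)·(-2.6667) + (-1.6667)·(-1.6667) + (1.3333)·(1.3333) + (3.3333)·(3.3333) + (-2.6667)·(-2.6667)) / 5 = 35.3333/5 = 7.0667
  Sample standard deviations s_i = √(s[i,i]):
  s(X_1) = √(3.8667) = 1.9664
  s(X_2) = √(5.8667) = 2.4221
  s(X_3) = √(7.0667) = 2.6583

Step 3 — r_{ij} = s_{ij} / (s_i · s_j):
  r[X_1,X_1] = 1 (diagonal).
  r[X_1,X_2] = -2.6667 / (1.9664 · 2.4221) = -2.6667 / 4.7628 = -0.5599
  r[X_1,X_3] = 0.3333 / (1.9664 · 2.6583) = 0.3333 / 5.2273 = 0.0638
  r[X_2,X_2] = 1 (diagonal).
  r[X_2,X_3] = -3.1333 / (2.4221 · 2.6583) = -3.1333 / 6.4388 = -0.4866
  r[X_3,X_3] = 1 (diagonal).

R is symmetric with unit diagonal. Assembling:

R = [[1, -0.5599, 0.0638],
 [-0.5599, 1, -0.4866],
 [0.0638, -0.4866, 1]]


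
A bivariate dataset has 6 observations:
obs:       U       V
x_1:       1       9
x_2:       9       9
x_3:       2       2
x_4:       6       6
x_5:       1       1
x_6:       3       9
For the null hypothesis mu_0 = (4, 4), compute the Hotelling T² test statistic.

Step 1 — sample mean vector:
  mean(U) = (1 + 9 + 2 + 6 + 1 + 3) / 6 = 22/6 = 3.6667
  mean(V) = (9 + 9 + 2 + 6 + 1 + 9) / 6 = 36/6 = 6
  x̄ = (3.6667, 6),  deviation x̄ - mu_0 = (3.6667, 6) - (4, 4) = (-0.3333, 2).

Step 2 — sample covariance matrix, S[i,j] = (1/(n-1)) · Σ_k (x_{k,i} - mean_i) · (x_{k,j} - mean_j), divisor n-1 = 5:
  S[U,U] = ((-2.6667)·(-2.6667) + (5.3333)·(5.3333) + (-1.6667)·(-1.6667) + (2.3333)·(2.3333) + (-2.6667)·(-2.6667) + (-0.6667)·(-0.6667)) / 5 = 51.3333/5 = 10.2667
  S[U,V] = ((-2.6667)·(3) + (5.3333)·(3) + (-1.6667)·(-4) + (2.3333)·(0) + (-2.6667)·(-5) + (-0.6667)·(3)) / 5 = 26/5 = 5.2
  S[V,V] = ((3)·(3) + (3)·(3) + (-4)·(-4) + (0)·(0) + (-5)·(-5) + (3)·(3)) / 5 = 68/5 = 13.6
  S = [[10.2667, 5.2],
 [5.2, 13.6]].

Step 3 — invert S. det(S) = 10.2667·13.6 - (5.2)² = 112.5867.
  S^{-1} = (1/det) · [[d, -b], [-b, a]] = [[0.1208, -0.0462],
 [-0.0462, 0.0912]].

Step 4 — quadratic form (x̄ - mu_0)^T · S^{-1} · (x̄ - mu_0):
  S^{-1} · (x̄ - mu_0) = (-0.1326, 0.1978),
  (x̄ - mu_0)^T · [...] = (-0.3333)·(-0.1326) + (2)·(0.1978) = 0.4398.

Step 5 — scale by n: T² = 6 · 0.4398 = 2.6386.

T² ≈ 2.6386


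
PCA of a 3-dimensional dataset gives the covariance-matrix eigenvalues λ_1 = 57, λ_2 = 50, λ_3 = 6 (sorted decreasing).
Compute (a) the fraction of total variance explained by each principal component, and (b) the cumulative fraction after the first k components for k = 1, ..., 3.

Step 1 — total variance = trace(Sigma) = Σ λ_i = 57 + 50 + 6 = 113.

Step 2 — fraction explained by component i = λ_i / Σ λ:
  PC1: 57/113 = 0.5044
  PC2: 50/113 = 0.4425
  PC3: 6/113 = 0.0531

Step 3 — cumulative fraction after k components = (λ_1 + ... + λ_k) / Σ λ:
  k = 1: 57/113 = 0.5044
  k = 2: (57 + 50)/113 = 107/113 = 0.9469
  k = 3: (57 + 50 + 6)/113 = 113/113 = 1

Summary (fraction, with percent):

explained: PC1 0.5044 (50.44%), PC2 0.4425 (44.25%), PC3 0.0531 (5.31%);  cumulative: 0.5044, 0.9469, 1


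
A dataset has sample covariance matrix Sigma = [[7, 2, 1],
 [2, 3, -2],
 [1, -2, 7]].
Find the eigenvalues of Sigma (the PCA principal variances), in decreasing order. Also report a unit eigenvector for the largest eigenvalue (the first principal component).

Step 1 — characteristic polynomial p(λ) = det(λI - Sigma) = λ³ - tr·λ² + c_1·λ - det, where tr = trace, c_1 = sum of the principal 2×2 minors, det = det(Sigma):
  tr = 7 + 3 + 7 = 17,
  c_1 = (7·3 - (2)²) + (7·7 - (1)²) + (3·7 - (-2)²) = 17 + 48 + 17 = 82,
  det = 7·(3·7 - (-2)²) - (2)·((2)·7 - (-2)·(1)) + (1)·((2)·(-2) - 3·(1)) = 7·(17) - (2)·(16) + (1)·(-7) = 80.
  So p(λ) = λ³ - 17λ² + 82λ - 80.
Step 2 — look for an integer root (rational root theorem: any rational root is an integer divisor of 80). Testing λ = 8:
  p(8) = 512 - 1088 + 656 - 80 = 0  ✓
  Dividing out (λ - 8): p(λ) = (λ - 8)(λ² - 9λ + 10).
Step 3 — remaining eigenvalues from the quadratic λ² - 9λ + 10 = 0:
  Δ = 9² - 4·10 = 81 - 40 = 41,  λ = (9 ± √41)/2 = (9 ± 6.4031)/2 ≈ 7.7016 or 1.2984.
  Sorted: λ_1 = 8,  λ_2 = 7.7016,  λ_3 = 1.2984  (check: sum = 17 = tr ✓).

Step 4 — unit eigenvector for λ_1 = 8: v spans the null space of (Sigma - λ_1 I), whose rows are
  r_1 = (-1, 2, 1),  r_2 = (2, -5, -2),  r_3 = (1, -2, -1).
  v is orthogonal to every row, so take v ∝ r_1 × r_2 = ((2)·(-2) - (1)·(-5), (1)·(2) - (-1)·(-2), (-1)·(-5) - (2)·(2)) = (1, 0, 1).
  Let u = (1, 0, 1).
  ||u|| = √((1)² + (0)² + (1)²) = √(2) ≈ 1.4142,  v_1 = u/||u|| ≈ (0.7071, 0, 0.7071) (||v_1|| = 1).

λ_1 = 8,  λ_2 = 7.7016,  λ_3 = 1.2984;  v_1 ≈ (0.7071, 0, 0.7071)


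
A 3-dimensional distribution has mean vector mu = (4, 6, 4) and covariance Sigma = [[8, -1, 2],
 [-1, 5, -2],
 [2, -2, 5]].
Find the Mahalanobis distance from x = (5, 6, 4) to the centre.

Step 1 — centre the observation: (x - mu) = (1, 0, 0).

Step 2 — invert Sigma (cofactor / det for 3×3, or solve directly):
  Sigma^{-1} = [[0.1391, 0.0066, -0.053],
 [0.0066, 0.2384, 0.0927],
 [-0.053, 0.0927, 0.2583]].

Step 3 — form the quadratic (x - mu)^T · Sigma^{-1} · (x - mu):
  Sigma^{-1} · (x - mu) = (0.1391, 0.0066, -0.053).
  (x - mu)^T · [Sigma^{-1} · (x - mu)] = (1)·(0.1391) + (0)·(0.0066) + (0)·(-0.053) = 0.1391.

Step 4 — take square root: d = √(0.1391) ≈ 0.3729.

d(x, mu) = √(0.1391) ≈ 0.3729


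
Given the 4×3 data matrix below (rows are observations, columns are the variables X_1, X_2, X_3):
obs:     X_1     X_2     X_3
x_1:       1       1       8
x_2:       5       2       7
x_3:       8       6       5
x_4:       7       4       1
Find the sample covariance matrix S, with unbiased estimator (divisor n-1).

Step 1 — column means:
  mean(X_1) = (1 + 5 + 8 + 7) / 4 = 21/4 = 5.25
  mean(X_2) = (1 + 2 + 6 + 4) / 4 = 13/4 = 3.25
  mean(X_3) = (8 + 7 + 5 + 1) / 4 = 21/4 = 5.25

Step 2 — sample covariance S[i,j] = (1/(n-1)) · Σ_k (x_{k,i} - mean_i) · (x_{k,j} - mean_j), with n-1 = 3.
  S[X_1,X_1] = ((-4.25)·(-4.25) + (-0.25)·(-0.25) + (2.75)·(2.75) + (1.75)·(1.75)) / 3 = 28.75/3 = 9.5833
  S[X_1,X_2] = ((-4.25)·(-2.25) + (-0.25)·(-1.25) + (2.75)·(2.75) + (1.75)·(0.75)) / 3 = 18.75/3 = 6.25
  S[X_1,X_3] = ((-4.25)·(2.75) + (-0.25)·(1.75) + (2.75)·(-0.25) + (1.75)·(-4.25)) / 3 = -20.25/3 = -6.75
  S[X_2,X_2] = ((-2.25)·(-2.25) + (-1.25)·(-1.25) + (2.75)·(2.75) + (0.75)·(0.75)) / 3 = 14.75/3 = 4.9167
  S[X_2,X_3] = ((-2.25)·(2.75) + (-1.25)·(1.75) + (2.75)·(-0.25) + (0.75)·(-4.25)) / 3 = -12.25/3 = -4.0833
  S[X_3,X_3] = ((2.75)·(2.75) + (1.75)·(1.75) + (-0.25)·(-0.25) + (-4.25)·(-4.25)) / 3 = 28.75/3 = 9.5833

S is symmetric (S[j,i] = S[i,j]). Assembling:

S = [[9.5833, 6.25, -6.75],
 [6.25, 4.9167, -4.0833],
 [-6.75, -4.0833, 9.5833]]


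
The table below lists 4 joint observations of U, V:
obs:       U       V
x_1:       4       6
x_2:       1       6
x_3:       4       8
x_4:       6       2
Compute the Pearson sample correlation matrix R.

Step 1 — column means:
  mean(U) = (4 + 1 + 4 + 6) / 4 = 15/4 = 3.75
  mean(V) = (6 + 6 + 8 + 2) / 4 = 22/4 = 5.5

Step 2 — sample variances and covariances s[i,j] = (1/(n-1)) · Σ_k (x_{k,i} - mean_i) · (x_{k,j} - mean_j), with n-1 = 3:
  s[U,U] = ((0.25)·(0.25) + (-2.75)·(-2.75) + (0.25)·(0.25) + (2.25)·(2.25)) / 3 = 12.75/3 = 4.25
  s[U,V] = ((0.25)·(0.5) + (-2.75)·(0.5) + (0.25)·(2.5) + (2.25)·(-3.5)) / 3 = -8.5/3 = -2.8333
  s[V,V] = ((0.5)·(0.5) + (0.5)·(0.5) + (2.5)·(2.5) + (-3.5)·(-3.5)) / 3 = 19/3 = 6.3333
  Sample standard deviations s_i = √(s[i,i]):
  s(U) = √(4.25) = 2.0616
  s(V) = √(6.3333) = 2.5166

Step 3 — r_{ij} = s_{ij} / (s_i · s_j):
  r[U,U] = 1 (diagonal).
  r[U,V] = -2.8333 / (2.0616 · 2.5166) = -2.8333 / 5.1881 = -0.5461
  r[V,V] = 1 (diagonal).

R is symmetric with unit diagonal. Assembling:

R = [[1, -0.5461],
 [-0.5461, 1]]


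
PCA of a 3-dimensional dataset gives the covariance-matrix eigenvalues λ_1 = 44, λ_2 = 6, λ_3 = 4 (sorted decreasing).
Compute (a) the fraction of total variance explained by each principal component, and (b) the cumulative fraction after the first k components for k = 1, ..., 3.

Step 1 — total variance = trace(Sigma) = Σ λ_i = 44 + 6 + 4 = 54.

Step 2 — fraction explained by component i = λ_i / Σ λ:
  PC1: 44/54 = 0.8148
  PC2: 6/54 = 0.1111
  PC3: 4/54 = 0.0741

Step 3 — cumulative fraction after k components = (λ_1 + ... + λ_k) / Σ λ:
  k = 1: 44/54 = 0.8148
  k = 2: (44 + 6)/54 = 50/54 = 0.9259
  k = 3: (44 + 6 + 4)/54 = 54/54 = 1

Summary (fraction, with percent):

explained: PC1 0.8148 (81.48%), PC2 0.1111 (11.11%), PC3 0.0741 (7.41%);  cumulative: 0.8148, 0.9259, 1


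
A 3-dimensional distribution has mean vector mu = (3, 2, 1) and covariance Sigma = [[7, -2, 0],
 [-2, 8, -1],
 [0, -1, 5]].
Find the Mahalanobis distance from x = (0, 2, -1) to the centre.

Step 1 — centre the observation: (x - mu) = (-3, 0, -2).

Step 2 — invert Sigma (cofactor / det for 3×3, or solve directly):
  Sigma^{-1} = [[0.1542, 0.0395, 0.0079],
 [0.0395, 0.1383, 0.0277],
 [0.0079, 0.0277, 0.2055]].

Step 3 — form the quadratic (x - mu)^T · Sigma^{-1} · (x - mu):
  Sigma^{-1} · (x - mu) = (-0.4783, -0.1739, -0.4348).
  (x - mu)^T · [Sigma^{-1} · (x - mu)] = (-3)·(-0.4783) + (0)·(-0.1739) + (-2)·(-0.4348) = 2.3043.

Step 4 — take square root: d = √(2.3043) ≈ 1.518.

d(x, mu) = √(2.3043) ≈ 1.518


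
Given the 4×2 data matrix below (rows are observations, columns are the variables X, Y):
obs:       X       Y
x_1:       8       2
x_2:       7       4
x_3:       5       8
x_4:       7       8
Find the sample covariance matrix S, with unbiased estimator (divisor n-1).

Step 1 — column means:
  mean(X) = (8 + 7 + 5 + 7) / 4 = 27/4 = 6.75
  mean(Y) = (2 + 4 + 8 + 8) / 4 = 22/4 = 5.5

Step 2 — sample covariance S[i,j] = (1/(n-1)) · Σ_k (x_{k,i} - mean_i) · (x_{k,j} - mean_j), with n-1 = 3.
  S[X,X] = ((1.25)·(1.25) + (0.25)·(0.25) + (-1.75)·(-1.75) + (0.25)·(0.25)) / 3 = 4.75/3 = 1.5833
  S[X,Y] = ((1.25)·(-3.5) + (0.25)·(-1.5) + (-1.75)·(2.5) + (0.25)·(2.5)) / 3 = -8.5/3 = -2.8333
  S[Y,Y] = ((-3.5)·(-3.5) + (-1.5)·(-1.5) + (2.5)·(2.5) + (2.5)·(2.5)) / 3 = 27/3 = 9

S is symmetric (S[j,i] = S[i,j]). Assembling:

S = [[1.5833, -2.8333],
 [-2.8333, 9]]


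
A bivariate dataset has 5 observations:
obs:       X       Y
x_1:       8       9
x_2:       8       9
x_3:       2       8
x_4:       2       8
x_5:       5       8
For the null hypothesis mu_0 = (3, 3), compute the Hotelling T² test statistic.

Step 1 — sample mean vector:
  mean(X) = (8 + 8 + 2 + 2 + 5) / 5 = 25/5 = 5
  mean(Y) = (9 + 9 + 8 + 8 + 8) / 5 = 42/5 = 8.4
  x̄ = (5, 8.4),  deviation x̄ - mu_0 = (5, 8.4) - (3, 3) = (2, 5.4).

Step 2 — sample covariance matrix, S[i,j] = (1/(n-1)) · Σ_k (x_{k,i} - mean_i) · (x_{k,j} - mean_j), divisor n-1 = 4:
  S[X,X] = ((3)·(3) + (3)·(3) + (-3)·(-3) + (-3)·(-3) + (0)·(0)) / 4 = 36/4 = 9
  S[X,Y] = ((3)·(0.6) + (3)·(0.6) + (-3)·(-0.4) + (-3)·(-0.4) + (0)·(-0.4)) / 4 = 6/4 = 1.5
  S[Y,Y] = ((0.6)·(0.6) + (0.6)·(0.6) + (-0.4)·(-0.4) + (-0.4)·(-0.4) + (-0.4)·(-0.4)) / 4 = 1.2/4 = 0.3
  S = [[9, 1.5],
 [1.5, 0.3]].

Step 3 — invert S. det(S) = 9·0.3 - (1.5)² = 0.45.
  S^{-1} = (1/det) · [[d, -b], [-b, a]] = [[0.6667, -3.3333],
 [-3.3333, 20]].

Step 4 — quadratic form (x̄ - mu_0)^T · S^{-1} · (x̄ - mu_0):
  S^{-1} · (x̄ - mu_0) = (-16.6667, 101.3333),
  (x̄ - mu_0)^T · [...] = (2)·(-16.6667) + (5.4)·(101.3333) = 513.8667.

Step 5 — scale by n: T² = 5 · 513.8667 = 2569.3333.

T² ≈ 2569.3333


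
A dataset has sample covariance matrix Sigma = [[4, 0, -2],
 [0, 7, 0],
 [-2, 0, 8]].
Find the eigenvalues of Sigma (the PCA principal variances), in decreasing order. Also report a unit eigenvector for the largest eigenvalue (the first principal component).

Step 1 — characteristic polynomial p(λ) = det(λI - Sigma) = λ³ - tr·λ² + c_1·λ - det, where tr = trace, c_1 = sum of the principal 2×2 minors, det = det(Sigma):
  tr = 4 + 7 + 8 = 19,
  c_1 = (4·7 - (0)²) + (4·8 - (-2)²) + (7·8 - (0)²) = 28 + 28 + 56 = 112,
  det = 4·(7·8 - (0)²) - (0)·((0)·8 - (0)·(-2)) + (-2)·((0)·(0) - 7·(-2)) = 4·(56) - (0)·(0) + (-2)·(14) = 196.
  So p(λ) = λ³ - 19λ² + 112λ - 196.
Step 2 — look for an integer root (rational root theorem: any rational root is an integer divisor of 196). Testing λ = 7:
  p(7) = 343 - 931 + 784 - 196 = 0  ✓
  Dividing out (λ - 7): p(λ) = (λ - 7)(λ² - 12λ + 28).
Step 3 — remaining eigenvalues from the quadratic λ² - 12λ + 28 = 0:
  Δ = 12² - 4·28 = 144 - 112 = 32,  λ = (12 ± √32)/2 = (12 ± 5.6569)/2 ≈ 8.8284 or 3.1716.
  Sorted: λ_1 = 8.8284,  λ_2 = 7,  λ_3 = 3.1716  (check: sum = 19 = tr ✓).

Step 4 — unit eigenvector for λ_1 ≈ 8.8284: v spans the null space of (Sigma - λ_1 I), whose rows are
  r_1 = (-4.8284, 0, -2),  r_2 = (0, -1.8284, 0),  r_3 = (-2, 0, -0.8284).
  v is orthogonal to every row, so take v ∝ r_1 × r_2 = ((0)·(0) - (-2)·(-1.8284), (-2)·(0) - (-4.8284)·(0), (-4.8284)·(-1.8284) - (0)·(0)) ≈ (-3.6569, 0, 8.8284).
  Rescale (multiply by -1 so the first nonzero entry is positive): u = (3.6569, 0, -8.8284).
  ||u|| = √((3.6569)² + (0)² + (-8.8284)²) = √(91.3137) ≈ 9.5558,  v_1 = u/||u|| ≈ (0.3827, 0, -0.9239) (||v_1|| = 1).

λ_1 = 8.8284,  λ_2 = 7,  λ_3 = 3.1716;  v_1 ≈ (0.3827, 0, -0.9239)


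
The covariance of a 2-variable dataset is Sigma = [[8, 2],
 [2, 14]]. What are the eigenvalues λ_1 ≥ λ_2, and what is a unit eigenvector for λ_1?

Step 1 — characteristic polynomial of 2×2 Sigma:
  det(Sigma - λI) = λ² - trace · λ + det = 0.
  trace = 8 + 14 = 22, det = 8·14 - (2)² = 108.
Step 2 — discriminant:
  Δ = trace² - 4·det = 484 - 432 = 52.
Step 3 — eigenvalues:
  λ = (trace ± √Δ)/2 = (22 ± 7.2111)/2,
  λ_1 = 14.6056,  λ_2 = 7.3944.

Step 4 — unit eigenvector for λ_1: solve (Sigma - λ_1 I)v = 0. First row:
  (8 - 14.6056)·v_x + (2)·v_y = 0, i.e. (-6.6056)·v_x + (2)·v_y = 0,
  so v ∝ (b, λ_1 - a) = (2, 6.6056) = u.
  ||u|| = √((2)² + (6.6056)²) = √(47.6333) ≈ 6.9017,
  v_1 = u/||u|| ≈ (0.2898, 0.9571) (||v_1|| = 1).

λ_1 = 14.6056,  λ_2 = 7.3944;  v_1 ≈ (0.2898, 0.9571)


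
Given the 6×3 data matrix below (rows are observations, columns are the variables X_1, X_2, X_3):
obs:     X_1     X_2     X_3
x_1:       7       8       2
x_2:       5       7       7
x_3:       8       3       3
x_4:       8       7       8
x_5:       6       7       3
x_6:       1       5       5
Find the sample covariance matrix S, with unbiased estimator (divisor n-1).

Step 1 — column means:
  mean(X_1) = (7 + 5 + 8 + 8 + 6 + 1) / 6 = 35/6 = 5.8333
  mean(X_2) = (8 + 7 + 3 + 7 + 7 + 5) / 6 = 37/6 = 6.1667
  mean(X_3) = (2 + 7 + 3 + 8 + 3 + 5) / 6 = 28/6 = 4.6667

Step 2 — sample covariance S[i,j] = (1/(n-1)) · Σ_k (x_{k,i} - mean_i) · (x_{k,j} - mean_j), with n-1 = 5.
  S[X_1,X_1] = ((1.1667)·(1.1667) + (-0.8333)·(-0.8333) + (2.1667)·(2.1667) + (2.1667)·(2.1667) + (0.1667)·(0.1667) + (-4.8333)·(-4.8333)) / 5 = 34.8333/5 = 6.9667
  S[X_1,X_2] = ((1.1667)·(1.8333) + (-0.8333)·(0.8333) + (2.1667)·(-3.1667) + (2.1667)·(0.8333) + (0.1667)·(0.8333) + (-4.8333)·(-1.1667)) / 5 = 2.1667/5 = 0.4333
  S[X_1,X_3] = ((1.1667)·(-2.6667) + (-0.8333)·(2.3333) + (2.1667)·(-1.6667) + (2.1667)·(3.3333) + (0.1667)·(-1.6667) + (-4.8333)·(0.3333)) / 5 = -3.3333/5 = -0.6667
  S[X_2,X_2] = ((1.8333)·(1.8333) + (0.8333)·(0.8333) + (-3.1667)·(-3.1667) + (0.8333)·(0.8333) + (0.8333)·(0.8333) + (-1.1667)·(-1.1667)) / 5 = 16.8333/5 = 3.3667
  S[X_2,X_3] = ((1.8333)·(-2.6667) + (0.8333)·(2.3333) + (-3.1667)·(-1.6667) + (0.8333)·(3.3333) + (0.8333)·(-1.6667) + (-1.1667)·(0.3333)) / 5 = 3.3333/5 = 0.6667
  S[X_3,X_3] = ((-2.6667)·(-2.6667) + (2.3333)·(2.3333) + (-1.6667)·(-1.6667) + (3.3333)·(3.3333) + (-1.6667)·(-1.6667) + (0.3333)·(0.3333)) / 5 = 29.3333/5 = 5.8667

S is symmetric (S[j,i] = S[i,j]). Assembling:

S = [[6.9667, 0.4333, -0.6667],
 [0.4333, 3.3667, 0.6667],
 [-0.6667, 0.6667, 5.8667]]


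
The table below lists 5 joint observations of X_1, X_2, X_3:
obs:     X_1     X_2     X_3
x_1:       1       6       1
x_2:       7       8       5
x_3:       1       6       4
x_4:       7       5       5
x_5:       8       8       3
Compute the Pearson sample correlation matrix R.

Step 1 — column means:
  mean(X_1) = (1 + 7 + 1 + 7 + 8) / 5 = 24/5 = 4.8
  mean(X_2) = (6 + 8 + 6 + 5 + 8) / 5 = 33/5 = 6.6
  mean(X_3) = (1 + 5 + 4 + 5 + 3) / 5 = 18/5 = 3.6

Step 2 — sample variances and covariances s[i,j] = (1/(n-1)) · Σ_k (x_{k,i} - mean_i) · (x_{k,j} - mean_j), with n-1 = 4:
  s[X_1,X_1] = ((-3.8)·(-3.8) + (2.2)·(2.2) + (-3.8)·(-3.8) + (2.2)·(2.2) + (3.2)·(3.2)) / 4 = 48.8/4 = 12.2
  s[X_1,X_2] = ((-3.8)·(-0.6) + (2.2)·(1.4) + (-3.8)·(-0.6) + (2.2)·(-1.6) + (3.2)·(1.4)) / 4 = 8.6/4 = 2.15
  s[X_1,X_3] = ((-3.8)·(-2.6) + (2.2)·(1.4) + (-3.8)·(0.4) + (2.2)·(1.4) + (3.2)·(-0.6)) / 4 = 12.6/4 = 3.15
  s[X_2,X_2] = ((-0.6)·(-0.6) + (1.4)·(1.4) + (-0.6)·(-0.6) + (-1.6)·(-1.6) + (1.4)·(1.4)) / 4 = 7.2/4 = 1.8
  s[X_2,X_3] = ((-0.6)·(-2.6) + (1.4)·(1.4) + (-0.6)·(0.4) + (-1.6)·(1.4) + (1.4)·(-0.6)) / 4 = 0.2/4 = 0.05
  s[X_3,X_3] = ((-2.6)·(-2.6) + (1.4)·(1.4) + (0.4)·(0.4) + (1.4)·(1.4) + (-0.6)·(-0.6)) / 4 = 11.2/4 = 2.8
  Sample standard deviations s_i = √(s[i,i]):
  s(X_1) = √(12.2) = 3.4928
  s(X_2) = √(1.8) = 1.3416
  s(X_3) = √(2.8) = 1.6733

Step 3 — r_{ij} = s_{ij} / (s_i · s_j):
  r[X_1,X_1] = 1 (diagonal).
  r[X_1,X_2] = 2.15 / (3.4928 · 1.3416) = 2.15 / 4.6861 = 0.4588
  r[X_1,X_3] = 3.15 / (3.4928 · 1.6733) = 3.15 / 5.8447 = 0.539
  r[X_2,X_2] = 1 (diagonal).
  r[X_2,X_3] = 0.05 / (1.3416 · 1.6733) = 0.05 / 2.245 = 0.0223
  r[X_3,X_3] = 1 (diagonal).

R is symmetric with unit diagonal. Assembling:

R = [[1, 0.4588, 0.539],
 [0.4588, 1, 0.0223],
 [0.539, 0.0223, 1]]


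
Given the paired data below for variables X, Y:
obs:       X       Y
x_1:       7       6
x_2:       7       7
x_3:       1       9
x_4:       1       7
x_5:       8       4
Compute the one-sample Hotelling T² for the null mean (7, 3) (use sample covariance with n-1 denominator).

Step 1 — sample mean vector:
  mean(X) = (7 + 7 + 1 + 1 + 8) / 5 = 24/5 = 4.8
  mean(Y) = (6 + 7 + 9 + 7 + 4) / 5 = 33/5 = 6.6
  x̄ = (4.8, 6.6),  deviation x̄ - mu_0 = (4.8, 6.6) - (7, 3) = (-2.2, 3.6).

Step 2 — sample covariance matrix, S[i,j] = (1/(n-1)) · Σ_k (x_{k,i} - mean_i) · (x_{k,j} - mean_j), divisor n-1 = 4:
  S[X,X] = ((2.2)·(2.2) + (2.2)·(2.2) + (-3.8)·(-3.8) + (-3.8)·(-3.8) + (3.2)·(3.2)) / 4 = 48.8/4 = 12.2
  S[X,Y] = ((2.2)·(-0.6) + (2.2)·(0.4) + (-3.8)·(2.4) + (-3.8)·(0.4) + (3.2)·(-2.6)) / 4 = -19.4/4 = -4.85
  S[Y,Y] = ((-0.6)·(-0.6) + (0.4)·(0.4) + (2.4)·(2.4) + (0.4)·(0.4) + (-2.6)·(-2.6)) / 4 = 13.2/4 = 3.3
  S = [[12.2, -4.85],
 [-4.85, 3.3]].

Step 3 — invert S. det(S) = 12.2·3.3 - (-4.85)² = 16.7375.
  S^{-1} = (1/det) · [[d, -b], [-b, a]] = [[0.1972, 0.2898],
 [0.2898, 0.7289]].

Step 4 — quadratic form (x̄ - mu_0)^T · S^{-1} · (x̄ - mu_0):
  S^{-1} · (x̄ - mu_0) = (0.6094, 1.9866),
  (x̄ - mu_0)^T · [...] = (-2.2)·(0.6094) + (3.6)·(1.9866) = 5.8109.

Step 5 — scale by n: T² = 5 · 5.8109 = 29.0545.

T² ≈ 29.0545


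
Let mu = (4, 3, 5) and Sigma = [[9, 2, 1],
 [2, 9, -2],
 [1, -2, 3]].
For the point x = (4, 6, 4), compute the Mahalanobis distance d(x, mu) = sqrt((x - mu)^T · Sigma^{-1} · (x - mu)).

Step 1 — centre the observation: (x - mu) = (0, 3, -1).

Step 2 — invert Sigma (cofactor / det for 3×3, or solve directly):
  Sigma^{-1} = [[0.1292, -0.0449, -0.073],
 [-0.0449, 0.1461, 0.1124],
 [-0.073, 0.1124, 0.4326]].

Step 3 — form the quadratic (x - mu)^T · Sigma^{-1} · (x - mu):
  Sigma^{-1} · (x - mu) = (-0.0618, 0.3258, -0.0955).
  (x - mu)^T · [Sigma^{-1} · (x - mu)] = (0)·(-0.0618) + (3)·(0.3258) + (-1)·(-0.0955) = 1.073.

Step 4 — take square root: d = √(1.073) ≈ 1.0359.

d(x, mu) = √(1.073) ≈ 1.0359


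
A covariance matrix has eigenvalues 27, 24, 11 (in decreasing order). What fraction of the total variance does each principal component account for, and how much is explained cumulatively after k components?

Step 1 — total variance = trace(Sigma) = Σ λ_i = 27 + 24 + 11 = 62.

Step 2 — fraction explained by component i = λ_i / Σ λ:
  PC1: 27/62 = 0.4355
  PC2: 24/62 = 0.3871
  PC3: 11/62 = 0.1774

Step 3 — cumulative fraction after k components = (λ_1 + ... + λ_k) / Σ λ:
  k = 1: 27/62 = 0.4355
  k = 2: (27 + 24)/62 = 51/62 = 0.8226
  k = 3: (27 + 24 + 11)/62 = 62/62 = 1

Summary (fraction, with percent):

explained: PC1 0.4355 (43.55%), PC2 0.3871 (38.71%), PC3 0.1774 (17.74%);  cumulative: 0.4355, 0.8226, 1


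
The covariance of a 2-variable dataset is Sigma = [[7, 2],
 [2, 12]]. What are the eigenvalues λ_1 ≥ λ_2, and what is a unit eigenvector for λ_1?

Step 1 — characteristic polynomial of 2×2 Sigma:
  det(Sigma - λI) = λ² - trace · λ + det = 0.
  trace = 7 + 12 = 19, det = 7·12 - (2)² = 80.
Step 2 — discriminant:
  Δ = trace² - 4·det = 361 - 320 = 41.
Step 3 — eigenvalues:
  λ = (trace ± √Δ)/2 = (19 ± 6.4031)/2,
  λ_1 = 12.7016,  λ_2 = 6.2984.

Step 4 — unit eigenvector for λ_1: solve (Sigma - λ_1 I)v = 0. First row:
  (7 - 12.7016)·v_x + (2)·v_y = 0, i.e. (-5.7016)·v_x + (2)·v_y = 0,
  so v ∝ (b, λ_1 - a) = (2, 5.7016) = u.
  ||u|| = √((2)² + (5.7016)²) = √(36.5078) ≈ 6.0422,
  v_1 = u/||u|| ≈ (0.331, 0.9436) (||v_1|| = 1).

λ_1 = 12.7016,  λ_2 = 6.2984;  v_1 ≈ (0.331, 0.9436)


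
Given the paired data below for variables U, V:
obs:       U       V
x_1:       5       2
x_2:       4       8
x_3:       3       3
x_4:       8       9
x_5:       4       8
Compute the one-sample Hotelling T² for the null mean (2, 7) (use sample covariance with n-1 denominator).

Step 1 — sample mean vector:
  mean(U) = (5 + 4 + 3 + 8 + 4) / 5 = 24/5 = 4.8
  mean(V) = (2 + 8 + 3 + 9 + 8) / 5 = 30/5 = 6
  x̄ = (4.8, 6),  deviation x̄ - mu_0 = (4.8, 6) - (2, 7) = (2.8, -1).

Step 2 — sample covariance matrix, S[i,j] = (1/(n-1)) · Σ_k (x_{k,i} - mean_i) · (x_{k,j} - mean_j), divisor n-1 = 4:
  S[U,U] = ((0.2)·(0.2) + (-0.8)·(-0.8) + (-1.8)·(-1.8) + (3.2)·(3.2) + (-0.8)·(-0.8)) / 4 = 14.8/4 = 3.7
  S[U,V] = ((0.2)·(-4) + (-0.8)·(2) + (-1.8)·(-3) + (3.2)·(3) + (-0.8)·(2)) / 4 = 11/4 = 2.75
  S[V,V] = ((-4)·(-4) + (2)·(2) + (-3)·(-3) + (3)·(3) + (2)·(2)) / 4 = 42/4 = 10.5
  S = [[3.7, 2.75],
 [2.75, 10.5]].

Step 3 — invert S. det(S) = 3.7·10.5 - (2.75)² = 31.2875.
  S^{-1} = (1/det) · [[d, -b], [-b, a]] = [[0.3356, -0.0879],
 [-0.0879, 0.1183]].

Step 4 — quadratic form (x̄ - mu_0)^T · S^{-1} · (x̄ - mu_0):
  S^{-1} · (x̄ - mu_0) = (1.0276, -0.3644),
  (x̄ - mu_0)^T · [...] = (2.8)·(1.0276) + (-1)·(-0.3644) = 3.2416.

Step 5 — scale by n: T² = 5 · 3.2416 = 16.2078.

T² ≈ 16.2078
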